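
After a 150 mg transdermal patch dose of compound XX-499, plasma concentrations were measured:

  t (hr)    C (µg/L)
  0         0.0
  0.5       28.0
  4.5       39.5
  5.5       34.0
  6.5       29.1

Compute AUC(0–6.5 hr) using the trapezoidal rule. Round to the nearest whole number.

Trapezoidal AUC_0→6.5:
  [0→0.5]: (0.0+28.0)/2 × 0.5 = 7.0
  [0.5→4.5]: (28.0+39.5)/2 × 4 = 135.0
  [4.5→5.5]: (39.5+34.0)/2 × 1 = 36.75
  [5.5→6.5]: (34.0+29.1)/2 × 1 = 31.55
  Sum = 210.3 µg/L·hr

AUC = 210 µg/L·hr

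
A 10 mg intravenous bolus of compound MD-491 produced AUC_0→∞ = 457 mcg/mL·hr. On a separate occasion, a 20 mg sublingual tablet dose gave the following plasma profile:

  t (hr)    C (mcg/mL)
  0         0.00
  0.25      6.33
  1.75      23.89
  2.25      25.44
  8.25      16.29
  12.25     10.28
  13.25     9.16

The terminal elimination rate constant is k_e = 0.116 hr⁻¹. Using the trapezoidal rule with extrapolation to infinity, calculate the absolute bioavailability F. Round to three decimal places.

Trapezoidal AUC_0→13.25 (sublingual tablet):
  [0→0.25]: (0.00+6.33)/2 × 0.25 = 0.79125
  [0.25→1.75]: (6.33+23.89)/2 × 1.5 = 22.665
  [1.75→2.25]: (23.89+25.44)/2 × 0.5 = 12.3325
  [2.25→8.25]: (25.44+16.29)/2 × 6 = 125.19
  [8.25→12.25]: (16.29+10.28)/2 × 4 = 53.14
  [12.25→13.25]: (10.28+9.16)/2 × 1 = 9.72
  Sum = 223.83875 mcg/mL·hr
Tail: C_last/k_e = 9.16/0.116 = 78.966
AUC_0→∞ (sublingual tablet) = 223.83875 + 78.966 = 302.80475 mcg/mL·hr
F = (AUC_ev/D_ev)/(AUC_iv/D_iv) = (302.80475/20)/(457/10) = 15.1402/45.7 = 0.3313

F = 0.331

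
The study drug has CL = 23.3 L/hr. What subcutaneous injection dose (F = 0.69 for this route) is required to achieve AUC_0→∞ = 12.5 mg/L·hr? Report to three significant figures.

Dose = CL × AUC_0→∞ / F
     = 23.3 × 12.5 / 0.69 = 422.101 mg

Dose = 422 mg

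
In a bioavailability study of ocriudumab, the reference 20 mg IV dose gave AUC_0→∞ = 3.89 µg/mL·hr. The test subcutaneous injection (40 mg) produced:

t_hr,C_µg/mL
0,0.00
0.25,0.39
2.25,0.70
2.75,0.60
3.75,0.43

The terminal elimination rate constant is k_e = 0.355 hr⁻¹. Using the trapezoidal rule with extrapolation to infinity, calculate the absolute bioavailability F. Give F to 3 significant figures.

F = 0.410

Trapezoidal AUC_0→3.75 (subcutaneous injection):
  [0→0.25]: (0.00+0.39)/2 × 0.25 = 0.04875
  [0.25→2.25]: (0.39+0.70)/2 × 2 = 1.09
  [2.25→2.75]: (0.70+0.60)/2 × 0.5 = 0.325
  [2.75→3.75]: (0.60+0.43)/2 × 1 = 0.515
  Sum = 1.97875 µg/mL·hr
Tail: C_last/k_e = 0.43/0.355 = 1.211
AUC_0→∞ (subcutaneous injection) = 1.97875 + 1.211 = 3.18975 µg/mL·hr
F = (AUC_ev/D_ev)/(AUC_iv/D_iv) = (3.18975/40)/(3.89/20) = 0.07974375/0.1945 = 0.4100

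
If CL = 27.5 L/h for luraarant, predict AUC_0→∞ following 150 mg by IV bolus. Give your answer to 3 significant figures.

AUC = 5.45 mg/L·h

AUC_0→∞ = Dose_iv / CL
        = 150 / 27.5 = 5.45455 mg/L·h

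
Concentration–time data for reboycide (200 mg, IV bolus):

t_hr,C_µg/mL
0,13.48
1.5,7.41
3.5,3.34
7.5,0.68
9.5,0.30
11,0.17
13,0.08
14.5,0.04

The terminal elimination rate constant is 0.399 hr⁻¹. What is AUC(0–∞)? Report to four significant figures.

AUC = 36.23 µg/mL·hr

Trapezoidal AUC_0→14.5:
  [0→1.5]: (13.48+7.41)/2 × 1.5 = 15.6675
  [1.5→3.5]: (7.41+3.34)/2 × 2 = 10.75
  [3.5→7.5]: (3.34+0.68)/2 × 4 = 8.04
  [7.5→9.5]: (0.68+0.30)/2 × 2 = 0.98
  [9.5→11]: (0.30+0.17)/2 × 1.5 = 0.3525
  [11→13]: (0.17+0.08)/2 × 2 = 0.25
  [13→14.5]: (0.08+0.04)/2 × 1.5 = 0.09
  Sum = 36.13 µg/mL·hr
Extrapolated tail: C_last / k_e = 0.04 / 0.399 = 0.100
AUC_0→∞ = 36.13 + 0.100 = 36.23 µg/mL·hr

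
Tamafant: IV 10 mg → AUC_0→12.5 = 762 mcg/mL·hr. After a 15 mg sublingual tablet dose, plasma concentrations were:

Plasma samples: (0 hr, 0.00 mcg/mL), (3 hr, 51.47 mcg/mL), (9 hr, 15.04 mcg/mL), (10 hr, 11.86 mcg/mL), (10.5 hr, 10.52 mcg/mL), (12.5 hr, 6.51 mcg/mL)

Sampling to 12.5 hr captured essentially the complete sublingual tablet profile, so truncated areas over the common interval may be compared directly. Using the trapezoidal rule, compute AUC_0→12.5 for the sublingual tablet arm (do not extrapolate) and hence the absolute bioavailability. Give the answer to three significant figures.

F = 0.274

Trapezoidal AUC_0→12.5 (sublingual tablet):
  [0→3]: (0.00+51.47)/2 × 3 = 77.205
  [3→9]: (51.47+15.04)/2 × 6 = 199.53
  [9→10]: (15.04+11.86)/2 × 1 = 13.45
  [10→10.5]: (11.86+10.52)/2 × 0.5 = 5.595
  [10.5→12.5]: (10.52+6.51)/2 × 2 = 17.03
  Sum = 312.81 mcg/mL·hr
F = (AUC_ev/D_ev)/(AUC_iv/D_iv) = (312.81/15)/(762/10) = 20.854/76.2 = 0.2737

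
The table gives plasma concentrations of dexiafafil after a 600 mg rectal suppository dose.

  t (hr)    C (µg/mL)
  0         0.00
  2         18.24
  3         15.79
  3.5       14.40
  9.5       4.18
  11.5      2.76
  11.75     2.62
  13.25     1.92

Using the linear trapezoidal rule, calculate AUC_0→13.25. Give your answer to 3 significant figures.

AUC = 110 µg/mL·hr

Trapezoidal AUC_0→13.25:
  [0→2]: (0.00+18.24)/2 × 2 = 18.24
  [2→3]: (18.24+15.79)/2 × 1 = 17.015
  [3→3.5]: (15.79+14.40)/2 × 0.5 = 7.5475
  [3.5→9.5]: (14.40+4.18)/2 × 6 = 55.74
  [9.5→11.5]: (4.18+2.76)/2 × 2 = 6.94
  [11.5→11.75]: (2.76+2.62)/2 × 0.25 = 0.6725
  [11.75→13.25]: (2.62+1.92)/2 × 1.5 = 3.405
  Sum = 109.56 µg/mL·hr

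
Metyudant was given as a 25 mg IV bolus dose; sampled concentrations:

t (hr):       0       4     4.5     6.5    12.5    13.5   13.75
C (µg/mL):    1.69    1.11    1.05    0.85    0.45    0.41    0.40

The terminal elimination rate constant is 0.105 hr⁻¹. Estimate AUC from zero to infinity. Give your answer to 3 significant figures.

Trapezoidal AUC_0→13.75:
  [0→4]: (1.69+1.11)/2 × 4 = 5.6
  [4→4.5]: (1.11+1.05)/2 × 0.5 = 0.54
  [4.5→6.5]: (1.05+0.85)/2 × 2 = 1.9
  [6.5→12.5]: (0.85+0.45)/2 × 6 = 3.9
  [12.5→13.5]: (0.45+0.41)/2 × 1 = 0.43
  [13.5→13.75]: (0.41+0.40)/2 × 0.25 = 0.10125
  Sum = 12.47125 µg/mL·hr
Extrapolated tail: C_last / k_e = 0.40 / 0.105 = 3.810
AUC_0→∞ = 12.47125 + 3.810 = 16.28125 µg/mL·hr

AUC = 16.3 µg/mL·hr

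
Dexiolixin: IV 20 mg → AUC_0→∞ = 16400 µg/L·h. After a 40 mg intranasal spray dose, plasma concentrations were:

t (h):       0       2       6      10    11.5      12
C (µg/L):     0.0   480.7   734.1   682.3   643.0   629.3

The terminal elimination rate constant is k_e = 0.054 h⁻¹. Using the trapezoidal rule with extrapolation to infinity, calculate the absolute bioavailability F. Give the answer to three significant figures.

Trapezoidal AUC_0→12 (intranasal spray):
  [0→2]: (0.0+480.7)/2 × 2 = 480.7
  [2→6]: (480.7+734.1)/2 × 4 = 2429.6
  [6→10]: (734.1+682.3)/2 × 4 = 2832.8
  [10→11.5]: (682.3+643.0)/2 × 1.5 = 993.975
  [11.5→12]: (643.0+629.3)/2 × 0.5 = 318.075
  Sum = 7055.15 µg/L·h
Tail: C_last/k_e = 629.3/0.054 = 11653.704
AUC_0→∞ (intranasal spray) = 7055.15 + 11653.704 = 18708.854 µg/L·h
F = (AUC_ev/D_ev)/(AUC_iv/D_iv) = (18708.854/40)/(16400/20) = 467.72135/820 = 0.5704

F = 0.570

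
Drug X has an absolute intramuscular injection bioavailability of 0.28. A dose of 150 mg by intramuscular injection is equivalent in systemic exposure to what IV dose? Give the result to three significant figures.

Systemic exposure from an extravascular dose = F × D_ev, so the equivalent IV dose is F × D_ev.
D_iv = F × D_ev = 0.28 × 150 = 42 mg

D_iv = 42.0 mg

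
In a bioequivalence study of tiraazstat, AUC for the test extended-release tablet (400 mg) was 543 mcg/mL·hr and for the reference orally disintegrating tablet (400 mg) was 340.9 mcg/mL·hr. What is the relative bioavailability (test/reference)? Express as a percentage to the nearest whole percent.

F_rel = (AUC_test/D_test) / (AUC_ref/D_ref)
      = (543/400) / (340.9/400)
      = 1.3575 / 0.85225 = 1.5928 = 159.28%

F_rel = 159%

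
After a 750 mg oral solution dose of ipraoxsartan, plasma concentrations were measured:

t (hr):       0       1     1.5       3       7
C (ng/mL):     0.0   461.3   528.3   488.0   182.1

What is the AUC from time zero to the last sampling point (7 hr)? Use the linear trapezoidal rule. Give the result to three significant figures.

AUC = 2580 ng/mL·hr

Trapezoidal AUC_0→7:
  [0→1]: (0.0+461.3)/2 × 1 = 230.65
  [1→1.5]: (461.3+528.3)/2 × 0.5 = 247.4
  [1.5→3]: (528.3+488.0)/2 × 1.5 = 762.225
  [3→7]: (488.0+182.1)/2 × 4 = 1340.2
  Sum = 2580.475 ng/mL·hr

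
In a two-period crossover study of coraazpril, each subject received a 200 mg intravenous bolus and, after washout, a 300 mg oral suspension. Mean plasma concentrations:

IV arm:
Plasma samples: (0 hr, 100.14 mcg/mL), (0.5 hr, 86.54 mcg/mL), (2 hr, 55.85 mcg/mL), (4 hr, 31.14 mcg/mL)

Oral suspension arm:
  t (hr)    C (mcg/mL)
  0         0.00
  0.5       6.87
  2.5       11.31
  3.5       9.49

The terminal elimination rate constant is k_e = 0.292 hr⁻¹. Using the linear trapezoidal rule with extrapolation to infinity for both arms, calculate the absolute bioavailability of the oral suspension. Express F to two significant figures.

F = 0.12

Trapezoidal AUC_0→4 (IV):
  [0→0.5]: (100.14+86.54)/2 × 0.5 = 46.67
  [0.5→2]: (86.54+55.85)/2 × 1.5 = 106.7925
  [2→4]: (55.85+31.14)/2 × 2 = 86.99
  Sum = 240.4525 mcg/mL·hr
IV tail: 31.14/0.292 = 106.644; AUC_iv,0→∞ = 240.4525 + 106.644 = 347.0965 mcg/mL·hr
Trapezoidal AUC_0→3.5 (oral suspension):
  [0→0.5]: (0.00+6.87)/2 × 0.5 = 1.7175
  [0.5→2.5]: (6.87+11.31)/2 × 2 = 18.18
  [2.5→3.5]: (11.31+9.49)/2 × 1 = 10.4
  Sum = 30.2975 mcg/mL·hr
oral suspension tail: 9.49/0.292 = 32.500; AUC_ev,0→∞ = 30.2975 + 32.500 = 62.7975 mcg/mL·hr
F = (AUC_ev/D_ev)/(AUC_iv/D_iv) = (62.7975/300)/(347.0965/200) = 0.209325/1.7354825 = 0.1206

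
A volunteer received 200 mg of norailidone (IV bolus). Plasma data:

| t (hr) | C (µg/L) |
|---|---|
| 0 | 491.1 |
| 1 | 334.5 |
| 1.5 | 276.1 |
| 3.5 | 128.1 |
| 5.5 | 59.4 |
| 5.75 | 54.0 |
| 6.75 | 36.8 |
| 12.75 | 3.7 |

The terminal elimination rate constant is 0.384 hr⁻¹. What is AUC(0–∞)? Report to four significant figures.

AUC = 1348 µg/L·hr

Trapezoidal AUC_0→12.75:
  [0→1]: (491.1+334.5)/2 × 1 = 412.8
  [1→1.5]: (334.5+276.1)/2 × 0.5 = 152.65
  [1.5→3.5]: (276.1+128.1)/2 × 2 = 404.2
  [3.5→5.5]: (128.1+59.4)/2 × 2 = 187.5
  [5.5→5.75]: (59.4+54.0)/2 × 0.25 = 14.175
  [5.75→6.75]: (54.0+36.8)/2 × 1 = 45.4
  [6.75→12.75]: (36.8+3.7)/2 × 6 = 121.5
  Sum = 1338.225 µg/L·hr
Extrapolated tail: C_last / k_e = 3.7 / 0.384 = 9.635
AUC_0→∞ = 1338.225 + 9.635 = 1347.86 µg/L·hr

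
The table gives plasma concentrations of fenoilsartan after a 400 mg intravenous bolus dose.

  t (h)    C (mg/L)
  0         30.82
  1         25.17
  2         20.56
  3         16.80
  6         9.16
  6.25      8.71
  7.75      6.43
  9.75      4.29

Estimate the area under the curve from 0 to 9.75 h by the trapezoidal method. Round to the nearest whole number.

AUC = 133 mg/L·h

Trapezoidal AUC_0→9.75:
  [0→1]: (30.82+25.17)/2 × 1 = 27.995
  [1→2]: (25.17+20.56)/2 × 1 = 22.865
  [2→3]: (20.56+16.80)/2 × 1 = 18.68
  [3→6]: (16.80+9.16)/2 × 3 = 38.94
  [6→6.25]: (9.16+8.71)/2 × 0.25 = 2.23375
  [6.25→7.75]: (8.71+6.43)/2 × 1.5 = 11.355
  [7.75→9.75]: (6.43+4.29)/2 × 2 = 10.72
  Sum = 132.78875 mg/L·h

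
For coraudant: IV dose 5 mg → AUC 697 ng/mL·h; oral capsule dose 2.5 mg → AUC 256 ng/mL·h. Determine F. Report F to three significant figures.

F = 0.735

F = (AUC_ev / D_ev) / (AUC_iv / D_iv)
  = (256/2.5) / (697/5)
  = 102.4 / 139.4 = 0.7346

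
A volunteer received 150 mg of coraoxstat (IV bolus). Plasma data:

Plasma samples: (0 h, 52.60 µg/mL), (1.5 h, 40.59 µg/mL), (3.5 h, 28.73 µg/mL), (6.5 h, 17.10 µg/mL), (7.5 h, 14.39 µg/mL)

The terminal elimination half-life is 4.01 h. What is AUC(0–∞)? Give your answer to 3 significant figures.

Trapezoidal AUC_0→7.5:
  [0→1.5]: (52.60+40.59)/2 × 1.5 = 69.8925
  [1.5→3.5]: (40.59+28.73)/2 × 2 = 69.32
  [3.5→6.5]: (28.73+17.10)/2 × 3 = 68.745
  [6.5→7.5]: (17.10+14.39)/2 × 1 = 15.745
  Sum = 223.7025 µg/mL·h
k_e = ln2 / t½ = 0.693147 / 4.01 = 0.1729 h^-1
Extrapolated tail: C_last / k_e = 14.39 / 0.1729 = 83.227
AUC_0→∞ = 223.7025 + 83.227 = 306.9295 µg/mL·h

AUC = 307 µg/mL·h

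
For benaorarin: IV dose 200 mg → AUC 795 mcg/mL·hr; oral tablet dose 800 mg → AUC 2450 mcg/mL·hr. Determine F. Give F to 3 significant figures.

F = (AUC_ev / D_ev) / (AUC_iv / D_iv)
  = (2450/800) / (795/200)
  = 3.0625 / 3.975 = 0.7704

F = 0.770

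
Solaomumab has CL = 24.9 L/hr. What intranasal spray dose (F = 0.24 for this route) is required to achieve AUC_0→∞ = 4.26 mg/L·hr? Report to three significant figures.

Dose = CL × AUC_0→∞ / F
     = 24.9 × 4.26 / 0.24 = 441.975 mg

Dose = 442 mg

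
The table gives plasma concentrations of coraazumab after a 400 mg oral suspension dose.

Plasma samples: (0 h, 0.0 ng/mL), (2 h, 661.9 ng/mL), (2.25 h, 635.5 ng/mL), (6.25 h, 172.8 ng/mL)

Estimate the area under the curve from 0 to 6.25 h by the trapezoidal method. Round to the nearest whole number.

AUC = 2441 ng/mL·h

Trapezoidal AUC_0→6.25:
  [0→2]: (0.0+661.9)/2 × 2 = 661.9
  [2→2.25]: (661.9+635.5)/2 × 0.25 = 162.175
  [2.25→6.25]: (635.5+172.8)/2 × 4 = 1616.6
  Sum = 2440.675 ng/mL·h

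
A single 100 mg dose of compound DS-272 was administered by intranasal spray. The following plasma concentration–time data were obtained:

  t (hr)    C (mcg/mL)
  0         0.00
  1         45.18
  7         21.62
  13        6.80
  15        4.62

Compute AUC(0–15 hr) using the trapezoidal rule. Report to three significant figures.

AUC = 320 mcg/mL·hr

Trapezoidal AUC_0→15:
  [0→1]: (0.00+45.18)/2 × 1 = 22.59
  [1→7]: (45.18+21.62)/2 × 6 = 200.4
  [7→13]: (21.62+6.80)/2 × 6 = 85.26
  [13→15]: (6.80+4.62)/2 × 2 = 11.42
  Sum = 319.67 mcg/mL·hr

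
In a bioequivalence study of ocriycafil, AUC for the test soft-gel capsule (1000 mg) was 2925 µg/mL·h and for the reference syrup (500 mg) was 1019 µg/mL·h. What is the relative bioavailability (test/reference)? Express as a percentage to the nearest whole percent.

F_rel = (AUC_test/D_test) / (AUC_ref/D_ref)
      = (2925/1000) / (1019/500)
      = 2.925 / 2.038 = 1.4352 = 143.52%

F_rel = 144%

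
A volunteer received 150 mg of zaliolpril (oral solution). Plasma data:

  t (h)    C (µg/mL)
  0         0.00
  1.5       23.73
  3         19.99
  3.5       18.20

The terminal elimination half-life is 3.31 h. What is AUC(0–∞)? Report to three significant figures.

Trapezoidal AUC_0→3.5:
  [0→1.5]: (0.00+23.73)/2 × 1.5 = 17.7975
  [1.5→3]: (23.73+19.99)/2 × 1.5 = 32.79
  [3→3.5]: (19.99+18.20)/2 × 0.5 = 9.5475
  Sum = 60.135 µg/mL·h
k_e = ln2 / t½ = 0.693147 / 3.31 = 0.2094 h^-1
Extrapolated tail: C_last / k_e = 18.20 / 0.2094 = 86.915
AUC_0→∞ = 60.135 + 86.915 = 147.05 µg/mL·h

AUC = 147 µg/mL·h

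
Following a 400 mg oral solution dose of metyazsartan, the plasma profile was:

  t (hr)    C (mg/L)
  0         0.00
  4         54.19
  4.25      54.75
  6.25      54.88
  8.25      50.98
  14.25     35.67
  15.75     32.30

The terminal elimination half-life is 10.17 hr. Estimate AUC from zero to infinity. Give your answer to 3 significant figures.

Trapezoidal AUC_0→15.75:
  [0→4]: (0.00+54.19)/2 × 4 = 108.38
  [4→4.25]: (54.19+54.75)/2 × 0.25 = 13.6175
  [4.25→6.25]: (54.75+54.88)/2 × 2 = 109.63
  [6.25→8.25]: (54.88+50.98)/2 × 2 = 105.86
  [8.25→14.25]: (50.98+35.67)/2 × 6 = 259.95
  [14.25→15.75]: (35.67+32.30)/2 × 1.5 = 50.9775
  Sum = 648.415 mg/L·hr
k_e = ln2 / t½ = 0.693147 / 10.17 = 0.0682 hr^-1
Extrapolated tail: C_last / k_e = 32.30 / 0.0682 = 473.607
AUC_0→∞ = 648.415 + 473.607 = 1122.022 mg/L·hr

AUC = 1120 mg/L·hr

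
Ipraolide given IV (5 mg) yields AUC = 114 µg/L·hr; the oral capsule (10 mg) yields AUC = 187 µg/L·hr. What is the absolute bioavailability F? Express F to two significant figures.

F = 0.82

F = (AUC_ev / D_ev) / (AUC_iv / D_iv)
  = (187/10) / (114/5)
  = 18.7 / 22.8 = 0.8202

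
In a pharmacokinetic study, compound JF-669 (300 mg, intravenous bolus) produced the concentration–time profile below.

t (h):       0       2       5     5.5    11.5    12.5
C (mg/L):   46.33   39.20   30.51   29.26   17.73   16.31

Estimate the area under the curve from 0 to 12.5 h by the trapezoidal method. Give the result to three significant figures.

Trapezoidal AUC_0→12.5:
  [0→2]: (46.33+39.20)/2 × 2 = 85.53
  [2→5]: (39.20+30.51)/2 × 3 = 104.565
  [5→5.5]: (30.51+29.26)/2 × 0.5 = 14.9425
  [5.5→11.5]: (29.26+17.73)/2 × 6 = 140.97
  [11.5→12.5]: (17.73+16.31)/2 × 1 = 17.02
  Sum = 363.0275 mg/L·h

AUC = 363 mg/L·h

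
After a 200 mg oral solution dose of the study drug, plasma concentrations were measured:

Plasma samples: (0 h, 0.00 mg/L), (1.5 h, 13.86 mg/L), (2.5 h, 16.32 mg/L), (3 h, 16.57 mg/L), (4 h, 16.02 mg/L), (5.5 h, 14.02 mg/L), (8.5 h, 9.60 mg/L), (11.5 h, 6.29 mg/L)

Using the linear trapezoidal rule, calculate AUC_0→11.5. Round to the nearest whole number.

Trapezoidal AUC_0→11.5:
  [0→1.5]: (0.00+13.86)/2 × 1.5 = 10.395
  [1.5→2.5]: (13.86+16.32)/2 × 1 = 15.09
  [2.5→3]: (16.32+16.57)/2 × 0.5 = 8.2225
  [3→4]: (16.57+16.02)/2 × 1 = 16.295
  [4→5.5]: (16.02+14.02)/2 × 1.5 = 22.53
  [5.5→8.5]: (14.02+9.60)/2 × 3 = 35.43
  [8.5→11.5]: (9.60+6.29)/2 × 3 = 23.835
  Sum = 131.7975 mg/L·h

AUC = 132 mg/L·h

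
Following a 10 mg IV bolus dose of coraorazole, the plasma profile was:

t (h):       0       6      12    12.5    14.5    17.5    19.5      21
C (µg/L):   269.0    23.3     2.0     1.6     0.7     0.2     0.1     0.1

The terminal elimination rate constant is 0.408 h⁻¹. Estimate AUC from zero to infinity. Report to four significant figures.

Trapezoidal AUC_0→21:
  [0→6]: (269.0+23.3)/2 × 6 = 876.9
  [6→12]: (23.3+2.0)/2 × 6 = 75.9
  [12→12.5]: (2.0+1.6)/2 × 0.5 = 0.9
  [12.5→14.5]: (1.6+0.7)/2 × 2 = 2.3
  [14.5→17.5]: (0.7+0.2)/2 × 3 = 1.35
  [17.5→19.5]: (0.2+0.1)/2 × 2 = 0.3
  [19.5→21]: (0.1+0.1)/2 × 1.5 = 0.15
  Sum = 957.8 µg/L·h
Extrapolated tail: C_last / k_e = 0.1 / 0.408 = 0.245
AUC_0→∞ = 957.8 + 0.245 = 958.045 µg/L·h

AUC = 958.0 µg/L·h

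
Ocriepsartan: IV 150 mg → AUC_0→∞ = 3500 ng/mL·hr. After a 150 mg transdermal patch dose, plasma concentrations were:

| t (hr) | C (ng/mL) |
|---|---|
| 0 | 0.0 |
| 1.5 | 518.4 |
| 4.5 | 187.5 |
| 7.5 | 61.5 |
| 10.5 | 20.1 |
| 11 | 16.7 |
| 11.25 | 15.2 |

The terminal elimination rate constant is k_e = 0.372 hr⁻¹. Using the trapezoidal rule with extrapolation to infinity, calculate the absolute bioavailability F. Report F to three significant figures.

F = 0.571

Trapezoidal AUC_0→11.25 (transdermal patch):
  [0→1.5]: (0.0+518.4)/2 × 1.5 = 388.8
  [1.5→4.5]: (518.4+187.5)/2 × 3 = 1058.85
  [4.5→7.5]: (187.5+61.5)/2 × 3 = 373.5
  [7.5→10.5]: (61.5+20.1)/2 × 3 = 122.4
  [10.5→11]: (20.1+16.7)/2 × 0.5 = 9.2
  [11→11.25]: (16.7+15.2)/2 × 0.25 = 3.9875
  Sum = 1956.7375 ng/mL·hr
Tail: C_last/k_e = 15.2/0.372 = 40.860
AUC_0→∞ (transdermal patch) = 1956.7375 + 40.860 = 1997.5975 ng/mL·hr
F = (AUC_ev/D_ev)/(AUC_iv/D_iv) = (1997.5975/150)/(3500/150) = 13.3173/23.3333 = 0.5707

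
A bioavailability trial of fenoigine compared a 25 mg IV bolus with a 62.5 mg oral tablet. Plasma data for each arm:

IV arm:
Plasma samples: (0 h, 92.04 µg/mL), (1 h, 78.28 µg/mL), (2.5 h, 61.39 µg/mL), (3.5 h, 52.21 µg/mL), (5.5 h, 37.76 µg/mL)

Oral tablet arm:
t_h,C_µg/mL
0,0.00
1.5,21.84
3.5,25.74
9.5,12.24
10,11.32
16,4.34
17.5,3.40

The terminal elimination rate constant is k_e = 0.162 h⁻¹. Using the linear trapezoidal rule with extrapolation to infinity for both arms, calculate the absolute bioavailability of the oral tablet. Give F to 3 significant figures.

Trapezoidal AUC_0→5.5 (IV):
  [0→1]: (92.04+78.28)/2 × 1 = 85.16
  [1→2.5]: (78.28+61.39)/2 × 1.5 = 104.7525
  [2.5→3.5]: (61.39+52.21)/2 × 1 = 56.8
  [3.5→5.5]: (52.21+37.76)/2 × 2 = 89.97
  Sum = 336.6825 µg/mL·h
IV tail: 37.76/0.162 = 233.086; AUC_iv,0→∞ = 336.6825 + 233.086 = 569.7685 µg/mL·h
Trapezoidal AUC_0→17.5 (oral tablet):
  [0→1.5]: (0.00+21.84)/2 × 1.5 = 16.38
  [1.5→3.5]: (21.84+25.74)/2 × 2 = 47.58
  [3.5→9.5]: (25.74+12.24)/2 × 6 = 113.94
  [9.5→10]: (12.24+11.32)/2 × 0.5 = 5.89
  [10→16]: (11.32+4.34)/2 × 6 = 46.98
  [16→17.5]: (4.34+3.40)/2 × 1.5 = 5.805
  Sum = 236.575 µg/mL·h
oral tablet tail: 3.40/0.162 = 20.988; AUC_ev,0→∞ = 236.575 + 20.988 = 257.563 µg/mL·h
F = (AUC_ev/D_ev)/(AUC_iv/D_iv) = (257.563/62.5)/(569.7685/25) = 4.121008/22.79074 = 0.1808

F = 0.181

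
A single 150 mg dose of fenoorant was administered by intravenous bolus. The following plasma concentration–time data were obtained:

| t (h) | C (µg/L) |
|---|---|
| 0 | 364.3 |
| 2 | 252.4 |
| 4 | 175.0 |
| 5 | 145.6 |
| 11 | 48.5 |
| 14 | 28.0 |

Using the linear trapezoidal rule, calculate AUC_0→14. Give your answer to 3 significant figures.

AUC = 1900 µg/L·h

Trapezoidal AUC_0→14:
  [0→2]: (364.3+252.4)/2 × 2 = 616.7
  [2→4]: (252.4+175.0)/2 × 2 = 427.4
  [4→5]: (175.0+145.6)/2 × 1 = 160.3
  [5→11]: (145.6+48.5)/2 × 6 = 582.3
  [11→14]: (48.5+28.0)/2 × 3 = 114.75
  Sum = 1901.45 µg/L·h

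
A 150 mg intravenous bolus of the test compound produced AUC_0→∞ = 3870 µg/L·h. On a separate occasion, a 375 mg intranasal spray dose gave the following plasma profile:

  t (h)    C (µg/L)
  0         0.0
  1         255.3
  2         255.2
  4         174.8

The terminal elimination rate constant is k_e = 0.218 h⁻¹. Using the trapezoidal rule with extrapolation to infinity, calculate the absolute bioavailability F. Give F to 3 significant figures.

F = 0.167

Trapezoidal AUC_0→4 (intranasal spray):
  [0→1]: (0.0+255.3)/2 × 1 = 127.65
  [1→2]: (255.3+255.2)/2 × 1 = 255.25
  [2→4]: (255.2+174.8)/2 × 2 = 430.0
  Sum = 812.9 µg/L·h
Tail: C_last/k_e = 174.8/0.218 = 801.835
AUC_0→∞ (intranasal spray) = 812.9 + 801.835 = 1614.735 µg/L·h
F = (AUC_ev/D_ev)/(AUC_iv/D_iv) = (1614.735/375)/(3870/150) = 4.30596/25.8 = 0.1669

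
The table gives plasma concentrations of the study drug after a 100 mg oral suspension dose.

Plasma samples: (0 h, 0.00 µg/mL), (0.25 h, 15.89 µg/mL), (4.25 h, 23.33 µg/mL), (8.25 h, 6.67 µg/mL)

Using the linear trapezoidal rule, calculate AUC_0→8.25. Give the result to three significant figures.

Trapezoidal AUC_0→8.25:
  [0→0.25]: (0.00+15.89)/2 × 0.25 = 1.98625
  [0.25→4.25]: (15.89+23.33)/2 × 4 = 78.44
  [4.25→8.25]: (23.33+6.67)/2 × 4 = 60.0
  Sum = 140.42625 µg/mL·h

AUC = 140 µg/mL·h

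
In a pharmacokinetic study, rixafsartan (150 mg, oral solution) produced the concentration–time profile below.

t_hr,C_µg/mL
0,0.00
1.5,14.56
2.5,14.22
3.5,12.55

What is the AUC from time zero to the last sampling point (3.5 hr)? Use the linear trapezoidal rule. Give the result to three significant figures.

Trapezoidal AUC_0→3.5:
  [0→1.5]: (0.00+14.56)/2 × 1.5 = 10.92
  [1.5→2.5]: (14.56+14.22)/2 × 1 = 14.39
  [2.5→3.5]: (14.22+12.55)/2 × 1 = 13.385
  Sum = 38.695 µg/mL·hr

AUC = 38.7 µg/mL·hr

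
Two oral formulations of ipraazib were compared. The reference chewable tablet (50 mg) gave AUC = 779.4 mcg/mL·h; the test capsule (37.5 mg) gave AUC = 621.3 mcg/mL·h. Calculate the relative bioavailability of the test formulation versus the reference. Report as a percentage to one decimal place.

F_rel = (AUC_test/D_test) / (AUC_ref/D_ref)
      = (621.3/37.5) / (779.4/50)
      = 16.568 / 15.588 = 1.0629 = 106.29%

F_rel = 106.3%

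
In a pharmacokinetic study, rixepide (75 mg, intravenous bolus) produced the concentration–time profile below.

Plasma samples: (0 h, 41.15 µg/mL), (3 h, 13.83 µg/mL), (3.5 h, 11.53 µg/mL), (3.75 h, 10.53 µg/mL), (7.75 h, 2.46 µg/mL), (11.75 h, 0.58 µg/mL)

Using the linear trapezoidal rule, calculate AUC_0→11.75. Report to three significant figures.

AUC = 124 µg/mL·h

Trapezoidal AUC_0→11.75:
  [0→3]: (41.15+13.83)/2 × 3 = 82.47
  [3→3.5]: (13.83+11.53)/2 × 0.5 = 6.34
  [3.5→3.75]: (11.53+10.53)/2 × 0.25 = 2.7575
  [3.75→7.75]: (10.53+2.46)/2 × 4 = 25.98
  [7.75→11.75]: (2.46+0.58)/2 × 4 = 6.08
  Sum = 123.6275 µg/mL·h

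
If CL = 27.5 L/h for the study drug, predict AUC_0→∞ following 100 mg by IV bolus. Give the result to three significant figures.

AUC_0→∞ = Dose_iv / CL
        = 100 / 27.5 = 3.63636 mg/L·h

AUC = 3.64 mg/L·h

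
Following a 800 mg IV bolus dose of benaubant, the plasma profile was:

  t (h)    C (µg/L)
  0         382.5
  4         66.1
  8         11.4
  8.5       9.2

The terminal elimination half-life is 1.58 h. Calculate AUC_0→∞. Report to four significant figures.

AUC = 1078 µg/L·h

Trapezoidal AUC_0→8.5:
  [0→4]: (382.5+66.1)/2 × 4 = 897.2
  [4→8]: (66.1+11.4)/2 × 4 = 155.0
  [8→8.5]: (11.4+9.2)/2 × 0.5 = 5.15
  Sum = 1057.35 µg/L·h
k_e = ln2 / t½ = 0.693147 / 1.58 = 0.4387 h^-1
Extrapolated tail: C_last / k_e = 9.2 / 0.4387 = 20.971
AUC_0→∞ = 1057.35 + 20.971 = 1078.321 µg/L·h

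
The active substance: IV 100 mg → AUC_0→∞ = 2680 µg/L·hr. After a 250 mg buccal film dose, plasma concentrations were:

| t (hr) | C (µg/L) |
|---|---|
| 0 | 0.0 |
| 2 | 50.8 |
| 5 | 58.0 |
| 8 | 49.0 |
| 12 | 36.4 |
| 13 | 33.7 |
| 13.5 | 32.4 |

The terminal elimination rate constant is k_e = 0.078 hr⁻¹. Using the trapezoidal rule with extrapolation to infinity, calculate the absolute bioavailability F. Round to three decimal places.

F = 0.151

Trapezoidal AUC_0→13.5 (buccal film):
  [0→2]: (0.0+50.8)/2 × 2 = 50.8
  [2→5]: (50.8+58.0)/2 × 3 = 163.2
  [5→8]: (58.0+49.0)/2 × 3 = 160.5
  [8→12]: (49.0+36.4)/2 × 4 = 170.8
  [12→13]: (36.4+33.7)/2 × 1 = 35.05
  [13→13.5]: (33.7+32.4)/2 × 0.5 = 16.525
  Sum = 596.875 µg/L·hr
Tail: C_last/k_e = 32.4/0.078 = 415.385
AUC_0→∞ (buccal film) = 596.875 + 415.385 = 1012.26 µg/L·hr
F = (AUC_ev/D_ev)/(AUC_iv/D_iv) = (1012.26/250)/(2680/100) = 4.04904/26.8 = 0.1511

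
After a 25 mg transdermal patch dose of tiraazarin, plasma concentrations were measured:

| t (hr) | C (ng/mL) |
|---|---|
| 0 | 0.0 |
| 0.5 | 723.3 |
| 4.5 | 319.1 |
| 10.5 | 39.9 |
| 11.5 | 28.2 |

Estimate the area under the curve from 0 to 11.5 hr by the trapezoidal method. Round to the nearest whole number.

Trapezoidal AUC_0→11.5:
  [0→0.5]: (0.0+723.3)/2 × 0.5 = 180.825
  [0.5→4.5]: (723.3+319.1)/2 × 4 = 2084.8
  [4.5→10.5]: (319.1+39.9)/2 × 6 = 1077.0
  [10.5→11.5]: (39.9+28.2)/2 × 1 = 34.05
  Sum = 3376.675 ng/mL·hr

AUC = 3377 ng/mL·hr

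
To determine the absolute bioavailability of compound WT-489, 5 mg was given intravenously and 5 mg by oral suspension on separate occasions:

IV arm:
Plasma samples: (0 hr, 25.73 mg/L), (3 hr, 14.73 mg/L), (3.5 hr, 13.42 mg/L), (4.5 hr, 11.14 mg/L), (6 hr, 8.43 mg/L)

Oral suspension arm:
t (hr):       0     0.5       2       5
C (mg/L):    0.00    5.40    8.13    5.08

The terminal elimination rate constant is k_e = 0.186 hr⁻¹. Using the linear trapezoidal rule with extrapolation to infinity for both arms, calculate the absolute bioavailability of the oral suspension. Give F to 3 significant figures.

F = 0.419

Trapezoidal AUC_0→6 (IV):
  [0→3]: (25.73+14.73)/2 × 3 = 60.69
  [3→3.5]: (14.73+13.42)/2 × 0.5 = 7.0375
  [3.5→4.5]: (13.42+11.14)/2 × 1 = 12.28
  [4.5→6]: (11.14+8.43)/2 × 1.5 = 14.6775
  Sum = 94.685 mg/L·hr
IV tail: 8.43/0.186 = 45.323; AUC_iv,0→∞ = 94.685 + 45.323 = 140.008 mg/L·hr
Trapezoidal AUC_0→5 (oral suspension):
  [0→0.5]: (0.00+5.40)/2 × 0.5 = 1.35
  [0.5→2]: (5.40+8.13)/2 × 1.5 = 10.1475
  [2→5]: (8.13+5.08)/2 × 3 = 19.815
  Sum = 31.3125 mg/L·hr
oral suspension tail: 5.08/0.186 = 27.312; AUC_ev,0→∞ = 31.3125 + 27.312 = 58.6245 mg/L·hr
F = (AUC_ev/D_ev)/(AUC_iv/D_iv) = (58.6245/5)/(140.008/5) = 11.7249/28.0016 = 0.4187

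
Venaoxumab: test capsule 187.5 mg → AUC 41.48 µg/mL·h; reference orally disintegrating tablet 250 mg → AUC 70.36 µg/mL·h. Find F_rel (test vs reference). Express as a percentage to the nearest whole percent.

F_rel = 79%

F_rel = (AUC_test/D_test) / (AUC_ref/D_ref)
      = (41.48/187.5) / (70.36/250)
      = 0.221227 / 0.28144 = 0.7861 = 78.61%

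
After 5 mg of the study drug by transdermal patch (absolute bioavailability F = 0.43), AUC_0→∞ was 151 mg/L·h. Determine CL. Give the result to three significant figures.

CL = 0.0142 L/h

CL = F × Dose / AUC_0→∞
   = 0.43 × 5 / 151 = 0.0142384 L/h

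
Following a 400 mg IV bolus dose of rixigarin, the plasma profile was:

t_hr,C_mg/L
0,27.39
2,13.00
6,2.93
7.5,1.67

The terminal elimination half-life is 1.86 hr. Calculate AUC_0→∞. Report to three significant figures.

Trapezoidal AUC_0→7.5:
  [0→2]: (27.39+13.00)/2 × 2 = 40.39
  [2→6]: (13.00+2.93)/2 × 4 = 31.86
  [6→7.5]: (2.93+1.67)/2 × 1.5 = 3.45
  Sum = 75.7 mg/L·hr
k_e = ln2 / t½ = 0.693147 / 1.86 = 0.3727 hr^-1
Extrapolated tail: C_last / k_e = 1.67 / 0.3727 = 4.481
AUC_0→∞ = 75.7 + 4.481 = 80.181 mg/L·hr

AUC = 80.2 mg/L·hr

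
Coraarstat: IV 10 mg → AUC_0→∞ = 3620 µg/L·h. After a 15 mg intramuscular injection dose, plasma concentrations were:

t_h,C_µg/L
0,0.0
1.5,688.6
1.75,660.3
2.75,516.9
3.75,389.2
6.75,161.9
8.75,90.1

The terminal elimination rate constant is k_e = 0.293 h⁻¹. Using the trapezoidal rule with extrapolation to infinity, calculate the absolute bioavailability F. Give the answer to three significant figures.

F = 0.573

Trapezoidal AUC_0→8.75 (intramuscular injection):
  [0→1.5]: (0.0+688.6)/2 × 1.5 = 516.45
  [1.5→1.75]: (688.6+660.3)/2 × 0.25 = 168.6125
  [1.75→2.75]: (660.3+516.9)/2 × 1 = 588.6
  [2.75→3.75]: (516.9+389.2)/2 × 1 = 453.05
  [3.75→6.75]: (389.2+161.9)/2 × 3 = 826.65
  [6.75→8.75]: (161.9+90.1)/2 × 2 = 252.0
  Sum = 2805.3625 µg/L·h
Tail: C_last/k_e = 90.1/0.293 = 307.509
AUC_0→∞ (intramuscular injection) = 2805.3625 + 307.509 = 3112.8715 µg/L·h
F = (AUC_ev/D_ev)/(AUC_iv/D_iv) = (3112.8715/15)/(3620/10) = 207.525/362 = 0.5733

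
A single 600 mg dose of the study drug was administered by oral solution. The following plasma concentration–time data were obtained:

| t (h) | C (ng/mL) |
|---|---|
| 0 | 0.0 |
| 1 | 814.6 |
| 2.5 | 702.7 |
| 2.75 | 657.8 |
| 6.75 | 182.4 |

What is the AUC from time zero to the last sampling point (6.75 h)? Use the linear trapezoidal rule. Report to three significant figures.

Trapezoidal AUC_0→6.75:
  [0→1]: (0.0+814.6)/2 × 1 = 407.3
  [1→2.5]: (814.6+702.7)/2 × 1.5 = 1137.975
  [2.5→2.75]: (702.7+657.8)/2 × 0.25 = 170.0625
  [2.75→6.75]: (657.8+182.4)/2 × 4 = 1680.4
  Sum = 3395.7375 ng/mL·h

AUC = 3400 ng/mL·h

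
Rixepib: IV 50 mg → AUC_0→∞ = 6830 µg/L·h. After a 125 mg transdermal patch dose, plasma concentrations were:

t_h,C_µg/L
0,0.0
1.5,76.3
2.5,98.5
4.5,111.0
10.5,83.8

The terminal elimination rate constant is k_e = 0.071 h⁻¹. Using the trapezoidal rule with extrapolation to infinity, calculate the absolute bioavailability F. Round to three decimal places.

Trapezoidal AUC_0→10.5 (transdermal patch):
  [0→1.5]: (0.0+76.3)/2 × 1.5 = 57.225
  [1.5→2.5]: (76.3+98.5)/2 × 1 = 87.4
  [2.5→4.5]: (98.5+111.0)/2 × 2 = 209.5
  [4.5→10.5]: (111.0+83.8)/2 × 6 = 584.4
  Sum = 938.525 µg/L·h
Tail: C_last/k_e = 83.8/0.071 = 1180.282
AUC_0→∞ (transdermal patch) = 938.525 + 1180.282 = 2118.807 µg/L·h
F = (AUC_ev/D_ev)/(AUC_iv/D_iv) = (2118.807/125)/(6830/50) = 16.950456/136.6 = 0.1241

F = 0.124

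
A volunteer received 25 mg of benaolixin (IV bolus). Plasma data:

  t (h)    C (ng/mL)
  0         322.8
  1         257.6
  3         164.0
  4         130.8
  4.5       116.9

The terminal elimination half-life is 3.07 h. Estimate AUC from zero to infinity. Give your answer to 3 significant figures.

Trapezoidal AUC_0→4.5:
  [0→1]: (322.8+257.6)/2 × 1 = 290.2
  [1→3]: (257.6+164.0)/2 × 2 = 421.6
  [3→4]: (164.0+130.8)/2 × 1 = 147.4
  [4→4.5]: (130.8+116.9)/2 × 0.5 = 61.925
  Sum = 921.125 ng/mL·h
k_e = ln2 / t½ = 0.693147 / 3.07 = 0.2258 h^-1
Extrapolated tail: C_last / k_e = 116.9 / 0.2258 = 517.715
AUC_0→∞ = 921.125 + 517.715 = 1438.84 ng/mL·h

AUC = 1440 ng/mL·h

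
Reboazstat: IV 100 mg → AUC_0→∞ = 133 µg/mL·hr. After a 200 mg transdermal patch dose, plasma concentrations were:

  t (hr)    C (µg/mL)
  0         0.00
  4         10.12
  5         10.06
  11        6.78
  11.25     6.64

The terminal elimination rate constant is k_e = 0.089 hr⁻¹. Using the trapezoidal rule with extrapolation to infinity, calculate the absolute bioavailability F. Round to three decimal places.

Trapezoidal AUC_0→11.25 (transdermal patch):
  [0→4]: (0.00+10.12)/2 × 4 = 20.24
  [4→5]: (10.12+10.06)/2 × 1 = 10.09
  [5→11]: (10.06+6.78)/2 × 6 = 50.52
  [11→11.25]: (6.78+6.64)/2 × 0.25 = 1.6775
  Sum = 82.5275 µg/mL·hr
Tail: C_last/k_e = 6.64/0.089 = 74.607
AUC_0→∞ (transdermal patch) = 82.5275 + 74.607 = 157.1345 µg/mL·hr
F = (AUC_ev/D_ev)/(AUC_iv/D_iv) = (157.1345/200)/(133/100) = 0.7856725/1.33 = 0.5907

F = 0.591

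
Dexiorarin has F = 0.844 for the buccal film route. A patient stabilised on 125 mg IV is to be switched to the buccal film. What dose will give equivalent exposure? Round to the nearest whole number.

D_buccal = 148 mg

For equal systemic exposure: F × D_ev = D_iv
D_ev = D_iv / F = 125 / 0.844 = 148.104 mg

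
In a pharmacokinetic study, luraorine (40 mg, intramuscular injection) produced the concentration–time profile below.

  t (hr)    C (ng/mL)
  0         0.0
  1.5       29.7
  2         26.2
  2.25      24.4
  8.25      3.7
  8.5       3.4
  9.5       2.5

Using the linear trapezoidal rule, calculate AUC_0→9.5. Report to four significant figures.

Trapezoidal AUC_0→9.5:
  [0→1.5]: (0.0+29.7)/2 × 1.5 = 22.275
  [1.5→2]: (29.7+26.2)/2 × 0.5 = 13.975
  [2→2.25]: (26.2+24.4)/2 × 0.25 = 6.325
  [2.25→8.25]: (24.4+3.7)/2 × 6 = 84.3
  [8.25→8.5]: (3.7+3.4)/2 × 0.25 = 0.8875
  [8.5→9.5]: (3.4+2.5)/2 × 1 = 2.95
  Sum = 130.7125 ng/mL·hr

AUC = 130.7 ng/mL·hr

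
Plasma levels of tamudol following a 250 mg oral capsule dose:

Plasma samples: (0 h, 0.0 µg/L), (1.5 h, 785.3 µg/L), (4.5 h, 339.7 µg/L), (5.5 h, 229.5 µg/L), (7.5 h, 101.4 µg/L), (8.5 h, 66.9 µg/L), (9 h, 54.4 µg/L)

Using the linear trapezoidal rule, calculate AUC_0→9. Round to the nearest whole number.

Trapezoidal AUC_0→9:
  [0→1.5]: (0.0+785.3)/2 × 1.5 = 588.975
  [1.5→4.5]: (785.3+339.7)/2 × 3 = 1687.5
  [4.5→5.5]: (339.7+229.5)/2 × 1 = 284.6
  [5.5→7.5]: (229.5+101.4)/2 × 2 = 330.9
  [7.5→8.5]: (101.4+66.9)/2 × 1 = 84.15
  [8.5→9]: (66.9+54.4)/2 × 0.5 = 30.325
  Sum = 3006.45 µg/L·h

AUC = 3006 µg/L·h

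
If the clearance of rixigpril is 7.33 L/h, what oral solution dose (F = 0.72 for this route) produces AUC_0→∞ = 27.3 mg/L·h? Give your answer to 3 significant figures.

Dose = CL × AUC_0→∞ / F
     = 7.33 × 27.3 / 0.72 = 277.929 mg

Dose = 278 mg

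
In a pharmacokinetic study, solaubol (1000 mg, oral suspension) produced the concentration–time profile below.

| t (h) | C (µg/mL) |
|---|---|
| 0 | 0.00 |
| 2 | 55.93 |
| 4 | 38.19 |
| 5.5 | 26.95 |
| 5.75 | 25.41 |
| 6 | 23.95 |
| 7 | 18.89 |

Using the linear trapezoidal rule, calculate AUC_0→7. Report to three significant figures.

Trapezoidal AUC_0→7:
  [0→2]: (0.00+55.93)/2 × 2 = 55.93
  [2→4]: (55.93+38.19)/2 × 2 = 94.12
  [4→5.5]: (38.19+26.95)/2 × 1.5 = 48.855
  [5.5→5.75]: (26.95+25.41)/2 × 0.25 = 6.545
  [5.75→6]: (25.41+23.95)/2 × 0.25 = 6.17
  [6→7]: (23.95+18.89)/2 × 1 = 21.42
  Sum = 233.04 µg/mL·h

AUC = 233 µg/mL·h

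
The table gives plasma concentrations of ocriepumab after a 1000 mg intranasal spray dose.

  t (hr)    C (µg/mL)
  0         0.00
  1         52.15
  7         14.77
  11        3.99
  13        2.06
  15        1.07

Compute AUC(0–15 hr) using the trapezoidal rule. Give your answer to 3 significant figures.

AUC = 274 µg/mL·hr

Trapezoidal AUC_0→15:
  [0→1]: (0.00+52.15)/2 × 1 = 26.075
  [1→7]: (52.15+14.77)/2 × 6 = 200.76
  [7→11]: (14.77+3.99)/2 × 4 = 37.52
  [11→13]: (3.99+2.06)/2 × 2 = 6.05
  [13→15]: (2.06+1.07)/2 × 2 = 3.13
  Sum = 273.535 µg/mL·hr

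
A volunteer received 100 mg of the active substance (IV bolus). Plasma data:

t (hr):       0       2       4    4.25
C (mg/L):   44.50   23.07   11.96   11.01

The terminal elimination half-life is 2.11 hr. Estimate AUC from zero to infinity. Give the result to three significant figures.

Trapezoidal AUC_0→4.25:
  [0→2]: (44.50+23.07)/2 × 2 = 67.57
  [2→4]: (23.07+11.96)/2 × 2 = 35.03
  [4→4.25]: (11.96+11.01)/2 × 0.25 = 2.87125
  Sum = 105.47125 mg/L·hr
k_e = ln2 / t½ = 0.693147 / 2.11 = 0.3285 hr^-1
Extrapolated tail: C_last / k_e = 11.01 / 0.3285 = 33.516
AUC_0→∞ = 105.47125 + 33.516 = 138.98725 mg/L·hr

AUC = 139 mg/L·hr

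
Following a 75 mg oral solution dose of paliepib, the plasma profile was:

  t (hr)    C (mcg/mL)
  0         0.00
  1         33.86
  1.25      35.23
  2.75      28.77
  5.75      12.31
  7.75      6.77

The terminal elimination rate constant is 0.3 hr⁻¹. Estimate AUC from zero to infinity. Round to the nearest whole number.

Trapezoidal AUC_0→7.75:
  [0→1]: (0.00+33.86)/2 × 1 = 16.93
  [1→1.25]: (33.86+35.23)/2 × 0.25 = 8.63625
  [1.25→2.75]: (35.23+28.77)/2 × 1.5 = 48.0
  [2.75→5.75]: (28.77+12.31)/2 × 3 = 61.62
  [5.75→7.75]: (12.31+6.77)/2 × 2 = 19.08
  Sum = 154.26625 mcg/mL·hr
Extrapolated tail: C_last / k_e = 6.77 / 0.3 = 22.567
AUC_0→∞ = 154.26625 + 22.567 = 176.83325 mcg/mL·hr

AUC = 177 mcg/mL·hr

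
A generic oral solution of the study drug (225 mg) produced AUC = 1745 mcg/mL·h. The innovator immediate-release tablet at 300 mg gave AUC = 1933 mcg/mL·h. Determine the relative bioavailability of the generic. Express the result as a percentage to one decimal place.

F_rel = 120.4%

F_rel = (AUC_test/D_test) / (AUC_ref/D_ref)
      = (1745/225) / (1933/300)
      = 7.75556 / 6.44333 = 1.2037 = 120.37%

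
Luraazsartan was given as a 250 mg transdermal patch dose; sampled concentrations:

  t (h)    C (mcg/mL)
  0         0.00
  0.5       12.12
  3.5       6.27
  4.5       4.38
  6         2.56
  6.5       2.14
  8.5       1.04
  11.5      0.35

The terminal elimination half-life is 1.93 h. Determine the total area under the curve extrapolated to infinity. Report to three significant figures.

AUC = 48.6 mcg/mL·h

Trapezoidal AUC_0→11.5:
  [0→0.5]: (0.00+12.12)/2 × 0.5 = 3.03
  [0.5→3.5]: (12.12+6.27)/2 × 3 = 27.585
  [3.5→4.5]: (6.27+4.38)/2 × 1 = 5.325
  [4.5→6]: (4.38+2.56)/2 × 1.5 = 5.205
  [6→6.5]: (2.56+2.14)/2 × 0.5 = 1.175
  [6.5→8.5]: (2.14+1.04)/2 × 2 = 3.18
  [8.5→11.5]: (1.04+0.35)/2 × 3 = 2.085
  Sum = 47.585 mcg/mL·h
k_e = ln2 / t½ = 0.693147 / 1.93 = 0.3591 h^-1
Extrapolated tail: C_last / k_e = 0.35 / 0.3591 = 0.975
AUC_0→∞ = 47.585 + 0.975 = 48.56 mcg/mL·h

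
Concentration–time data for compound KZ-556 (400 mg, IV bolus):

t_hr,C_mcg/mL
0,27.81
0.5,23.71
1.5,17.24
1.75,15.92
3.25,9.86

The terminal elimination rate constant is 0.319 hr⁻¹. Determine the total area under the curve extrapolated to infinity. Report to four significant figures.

Trapezoidal AUC_0→3.25:
  [0→0.5]: (27.81+23.71)/2 × 0.5 = 12.88
  [0.5→1.5]: (23.71+17.24)/2 × 1 = 20.475
  [1.5→1.75]: (17.24+15.92)/2 × 0.25 = 4.145
  [1.75→3.25]: (15.92+9.86)/2 × 1.5 = 19.335
  Sum = 56.835 mcg/mL·hr
Extrapolated tail: C_last / k_e = 9.86 / 0.319 = 30.909
AUC_0→∞ = 56.835 + 30.909 = 87.744 mcg/mL·hr

AUC = 87.74 mcg/mL·hr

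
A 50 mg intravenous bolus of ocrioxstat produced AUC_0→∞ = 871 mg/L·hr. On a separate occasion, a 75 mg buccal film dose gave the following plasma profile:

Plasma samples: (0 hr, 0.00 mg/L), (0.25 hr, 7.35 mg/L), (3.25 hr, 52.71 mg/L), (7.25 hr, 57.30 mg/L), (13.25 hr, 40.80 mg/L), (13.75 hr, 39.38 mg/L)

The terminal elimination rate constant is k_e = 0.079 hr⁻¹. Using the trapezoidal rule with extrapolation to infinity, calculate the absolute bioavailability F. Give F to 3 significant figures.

F = 0.860

Trapezoidal AUC_0→13.75 (buccal film):
  [0→0.25]: (0.00+7.35)/2 × 0.25 = 0.91875
  [0.25→3.25]: (7.35+52.71)/2 × 3 = 90.09
  [3.25→7.25]: (52.71+57.30)/2 × 4 = 220.02
  [7.25→13.25]: (57.30+40.80)/2 × 6 = 294.3
  [13.25→13.75]: (40.80+39.38)/2 × 0.5 = 20.045
  Sum = 625.37375 mg/L·hr
Tail: C_last/k_e = 39.38/0.079 = 498.481
AUC_0→∞ (buccal film) = 625.37375 + 498.481 = 1123.85475 mg/L·hr
F = (AUC_ev/D_ev)/(AUC_iv/D_iv) = (1123.85475/75)/(871/50) = 14.98473/17.42 = 0.8602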